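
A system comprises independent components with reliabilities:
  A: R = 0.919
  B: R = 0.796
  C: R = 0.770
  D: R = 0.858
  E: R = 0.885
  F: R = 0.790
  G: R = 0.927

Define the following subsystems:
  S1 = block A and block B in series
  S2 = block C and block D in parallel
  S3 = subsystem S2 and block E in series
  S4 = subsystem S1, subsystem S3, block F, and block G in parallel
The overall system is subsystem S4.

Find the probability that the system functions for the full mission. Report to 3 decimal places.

0.999

Series (A and B): 0.91900 × 0.79600 = 0.73152
Parallel (C and D): 1 − (1 − 0.77000)(1 − 0.85800) = 0.96734
Series ([0.96734] and E): 0.96734 × 0.88500 = 0.85610
Parallel ([0.73152], [0.85610], F, and G): 1 − (1 − 0.73152)(1 − 0.85610)(1 − 0.79000)(1 − 0.92700) = 0.999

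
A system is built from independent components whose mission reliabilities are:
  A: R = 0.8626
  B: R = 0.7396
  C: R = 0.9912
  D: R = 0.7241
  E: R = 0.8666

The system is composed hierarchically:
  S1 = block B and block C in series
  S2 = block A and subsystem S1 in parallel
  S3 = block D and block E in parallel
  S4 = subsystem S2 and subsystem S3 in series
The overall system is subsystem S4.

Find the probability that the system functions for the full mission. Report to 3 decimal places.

0.928

Series (B and C): 0.73960 × 0.99120 = 0.73309
Parallel (A and [0.73309]): 1 − (1 − 0.86260)(1 − 0.73309) = 0.96333
Parallel (D and E): 1 − (1 − 0.72410)(1 − 0.86660) = 0.96319
Series ([0.96333] and [0.96319]): 0.96333 × 0.96319 = 0.928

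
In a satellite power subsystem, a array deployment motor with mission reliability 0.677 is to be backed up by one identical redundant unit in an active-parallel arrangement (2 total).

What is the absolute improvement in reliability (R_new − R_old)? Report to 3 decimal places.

R_before = 0.677
R_after = 1 − (1 − 0.677)^2 = 0.896
ΔR = 0.896 − 0.677 = 0.219

0.219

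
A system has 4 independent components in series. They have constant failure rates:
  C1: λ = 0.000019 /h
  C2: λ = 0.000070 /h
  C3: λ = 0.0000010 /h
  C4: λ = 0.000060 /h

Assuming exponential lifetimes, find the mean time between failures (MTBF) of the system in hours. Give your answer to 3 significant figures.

Series of exponential components: λ_sys = Σ λ_i
λ_sys = 0.000019 + 0.000070 + 0.0000010 + 0.000060 = 1.5000e-04 /h
MTBF = 1 / λ_sys = 6670 h

6670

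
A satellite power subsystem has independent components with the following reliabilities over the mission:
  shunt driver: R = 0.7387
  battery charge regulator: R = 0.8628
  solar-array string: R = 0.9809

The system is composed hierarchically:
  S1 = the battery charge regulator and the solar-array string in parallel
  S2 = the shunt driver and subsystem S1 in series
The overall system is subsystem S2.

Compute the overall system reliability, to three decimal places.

0.737

Parallel (battery charge regulator and solar-array string): 1 − (1 − 0.86280)(1 − 0.98090) = 0.99738
Series (shunt driver and [0.99738]): 0.73870 × 0.99738 = 0.737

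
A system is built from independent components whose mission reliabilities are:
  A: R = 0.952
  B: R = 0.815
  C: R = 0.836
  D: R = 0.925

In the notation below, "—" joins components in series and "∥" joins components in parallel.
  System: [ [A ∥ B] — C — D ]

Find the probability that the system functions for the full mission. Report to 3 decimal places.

Parallel (A and B): 1 − (1 − 0.95200)(1 − 0.81500) = 0.99112
Series ([0.99112], C, and D): 0.99112 × 0.83600 × 0.92500 = 0.766

0.766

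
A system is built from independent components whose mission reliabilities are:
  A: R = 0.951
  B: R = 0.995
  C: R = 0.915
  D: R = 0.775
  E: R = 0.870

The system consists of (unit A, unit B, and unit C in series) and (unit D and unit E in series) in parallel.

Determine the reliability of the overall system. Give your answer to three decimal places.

0.956

Series (A, B, and C): 0.95100 × 0.99500 × 0.91500 = 0.86581
Series (D and E): 0.77500 × 0.87000 = 0.67425
Parallel ([0.86581] and [0.67425]): 1 − (1 − 0.86581)(1 − 0.67425) = 0.956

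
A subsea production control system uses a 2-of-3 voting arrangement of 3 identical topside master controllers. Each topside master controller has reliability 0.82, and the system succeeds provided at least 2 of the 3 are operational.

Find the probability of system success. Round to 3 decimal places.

R = Σ_{i=2}^{3} C(3,i) p^i (1−p)^{3−i} with p = 0.82
C(3,2)·0.82^2·0.18^1 = 0.36310
C(3,3)·0.82^3·0.18^0 = 0.55137
Sum = 0.914

0.914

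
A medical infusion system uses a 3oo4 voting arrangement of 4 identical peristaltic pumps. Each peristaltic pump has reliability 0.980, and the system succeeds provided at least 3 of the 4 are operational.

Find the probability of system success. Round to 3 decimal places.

R = Σ_{i=3}^{4} C(4,i) p^i (1−p)^{4−i} with p = 0.980
C(4,3)·0.980^3·0.020^1 = 0.07530
C(4,4)·0.980^4·0.020^0 = 0.92237
Sum = 0.998

0.998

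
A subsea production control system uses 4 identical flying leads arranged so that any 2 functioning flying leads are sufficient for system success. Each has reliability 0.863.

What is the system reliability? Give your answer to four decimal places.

R = Σ_{i=2}^{4} C(4,i) p^i (1−p)^{4−i} with p = 0.863
C(4,2)·0.863^2·0.137^2 = 0.083871
C(4,3)·0.863^3·0.137^1 = 0.352219
C(4,4)·0.863^4·0.137^0 = 0.554681
Sum = 0.9908

0.9908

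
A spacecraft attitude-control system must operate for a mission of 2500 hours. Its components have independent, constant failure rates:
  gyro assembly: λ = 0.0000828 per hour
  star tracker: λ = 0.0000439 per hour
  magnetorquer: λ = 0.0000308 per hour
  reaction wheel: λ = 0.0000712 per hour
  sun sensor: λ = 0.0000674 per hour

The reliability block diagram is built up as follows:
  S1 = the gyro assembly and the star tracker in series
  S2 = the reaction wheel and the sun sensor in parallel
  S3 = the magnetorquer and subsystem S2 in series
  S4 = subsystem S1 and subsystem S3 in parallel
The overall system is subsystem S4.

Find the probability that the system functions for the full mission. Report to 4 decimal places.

R(gyro assembly) = exp(−0.0000828 × 2500) = 0.813020
R(star tracker) = exp(−0.0000439 × 2500) = 0.896058
R(magnetorquer) = exp(−0.0000308 × 2500) = 0.925890
R(reaction wheel) = exp(−0.0000712 × 2500) = 0.836942
R(sun sensor) = exp(−0.0000674 × 2500) = 0.844931
Series (gyro assembly and star tracker): 0.813020 × 0.896058 = 0.728513
Parallel (reaction wheel and sun sensor): 1 − (1 − 0.836942)(1 − 0.844931) = 0.974715
Series (magnetorquer and [0.974715]): 0.925890 × 0.974715 = 0.902479
Parallel ([0.728513] and [0.902479]): 1 − (1 − 0.728513)(1 − 0.902479) = 0.9735

0.9735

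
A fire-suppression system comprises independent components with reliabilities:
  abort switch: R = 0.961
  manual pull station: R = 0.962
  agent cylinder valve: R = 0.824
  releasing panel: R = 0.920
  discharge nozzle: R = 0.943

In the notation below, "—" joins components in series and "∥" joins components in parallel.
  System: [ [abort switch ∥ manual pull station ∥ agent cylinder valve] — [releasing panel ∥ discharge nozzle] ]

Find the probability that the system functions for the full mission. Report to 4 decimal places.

Parallel (abort switch, manual pull station, and agent cylinder valve): 1 − (1 − 0.961000)(1 − 0.962000)(1 − 0.824000) = 0.999739
Parallel (releasing panel and discharge nozzle): 1 − (1 − 0.920000)(1 − 0.943000) = 0.995440
Series ([0.999739] and [0.995440]): 0.999739 × 0.995440 = 0.9952

0.9952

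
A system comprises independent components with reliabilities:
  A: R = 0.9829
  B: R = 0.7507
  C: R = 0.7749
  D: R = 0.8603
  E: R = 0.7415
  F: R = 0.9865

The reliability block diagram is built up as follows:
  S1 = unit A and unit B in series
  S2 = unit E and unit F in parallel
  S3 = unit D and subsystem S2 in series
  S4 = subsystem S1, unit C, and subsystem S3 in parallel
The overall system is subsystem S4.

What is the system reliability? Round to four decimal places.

0.9916

Series (A and B): 0.982900 × 0.750700 = 0.737863
Parallel (E and F): 1 − (1 − 0.741500)(1 − 0.986500) = 0.996510
Series (D and [0.996510]): 0.860300 × 0.996510 = 0.857298
Parallel ([0.737863], C, and [0.857298]): 1 − (1 − 0.737863)(1 − 0.774900)(1 − 0.857298) = 0.9916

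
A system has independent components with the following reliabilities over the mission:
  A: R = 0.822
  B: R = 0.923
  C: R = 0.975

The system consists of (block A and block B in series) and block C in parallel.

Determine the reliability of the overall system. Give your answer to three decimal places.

Series (A and B): 0.82200 × 0.92300 = 0.75871
Parallel ([0.75871] and C): 1 − (1 − 0.75871)(1 − 0.97500) = 0.994

0.994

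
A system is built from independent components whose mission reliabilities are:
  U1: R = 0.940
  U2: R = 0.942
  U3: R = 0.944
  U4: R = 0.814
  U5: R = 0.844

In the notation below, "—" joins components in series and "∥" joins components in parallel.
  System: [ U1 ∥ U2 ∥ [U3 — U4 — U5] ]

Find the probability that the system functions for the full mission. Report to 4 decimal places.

Series (U3, U4, and U5): 0.944000 × 0.814000 × 0.844000 = 0.648543
Parallel (U1, U2, and [0.648543]): 1 − (1 − 0.940000)(1 − 0.942000)(1 − 0.648543) = 0.9988

0.9988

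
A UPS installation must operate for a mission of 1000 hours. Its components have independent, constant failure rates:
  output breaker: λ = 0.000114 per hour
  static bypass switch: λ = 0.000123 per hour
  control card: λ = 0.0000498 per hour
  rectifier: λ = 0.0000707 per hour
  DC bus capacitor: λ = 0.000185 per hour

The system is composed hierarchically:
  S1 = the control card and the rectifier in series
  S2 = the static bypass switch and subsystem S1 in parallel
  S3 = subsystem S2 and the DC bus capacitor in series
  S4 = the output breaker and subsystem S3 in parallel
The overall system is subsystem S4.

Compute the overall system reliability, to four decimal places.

0.9806

R(output breaker) = exp(−0.000114 × 1000) = 0.892258
R(static bypass switch) = exp(−0.000123 × 1000) = 0.884264
R(control card) = exp(−0.0000498 × 1000) = 0.951420
R(rectifier) = exp(−0.0000707 × 1000) = 0.931741
R(DC bus capacitor) = exp(−0.000185 × 1000) = 0.831104
Series (control card and rectifier): 0.951420 × 0.931741 = 0.886477
Parallel (static bypass switch and [0.886477]): 1 − (1 − 0.884264)(1 − 0.886477) = 0.986861
Series ([0.986861] and DC bus capacitor): 0.986861 × 0.831104 = 0.820184
Parallel (output breaker and [0.820184]): 1 − (1 − 0.892258)(1 − 0.820184) = 0.9806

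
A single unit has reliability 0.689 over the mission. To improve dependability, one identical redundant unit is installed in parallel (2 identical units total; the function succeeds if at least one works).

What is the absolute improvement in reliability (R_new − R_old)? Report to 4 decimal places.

R_before = 0.689
R_after = 1 − (1 − 0.689)^2 = 0.9033
ΔR = 0.9033 − 0.689 = 0.2143

0.2143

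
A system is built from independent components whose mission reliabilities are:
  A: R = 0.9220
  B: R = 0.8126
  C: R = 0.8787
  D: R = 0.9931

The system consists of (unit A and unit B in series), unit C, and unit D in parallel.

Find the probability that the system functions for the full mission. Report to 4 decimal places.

0.9998

Series (A and B): 0.922000 × 0.812600 = 0.749217
Parallel ([0.749217], C, and D): 1 − (1 − 0.749217)(1 − 0.878700)(1 − 0.993100) = 0.9998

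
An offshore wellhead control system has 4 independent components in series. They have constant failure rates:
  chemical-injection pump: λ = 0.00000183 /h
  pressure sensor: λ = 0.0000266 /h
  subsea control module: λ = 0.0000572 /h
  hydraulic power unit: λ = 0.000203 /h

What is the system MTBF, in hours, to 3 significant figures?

3460

Series of exponential components: λ_sys = Σ λ_i
λ_sys = 0.00000183 + 0.0000266 + 0.0000572 + 0.000203 = 2.8863e-04 /h
MTBF = 1 / λ_sys = 3460 h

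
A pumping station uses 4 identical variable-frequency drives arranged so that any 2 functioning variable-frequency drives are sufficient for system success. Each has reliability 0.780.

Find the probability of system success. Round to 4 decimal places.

0.9644

R = Σ_{i=2}^{4} C(4,i) p^i (1−p)^{4−i} with p = 0.780
C(4,2)·0.780^2·0.220^2 = 0.176679
C(4,3)·0.780^3·0.220^1 = 0.417606
C(4,4)·0.780^4·0.220^0 = 0.370151
Sum = 0.9644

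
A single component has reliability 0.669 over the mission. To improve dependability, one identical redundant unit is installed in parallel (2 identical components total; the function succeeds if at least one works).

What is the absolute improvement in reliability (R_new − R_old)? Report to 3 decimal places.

R_before = 0.669
R_after = 1 − (1 − 0.669)^2 = 0.890
ΔR = 0.890 − 0.669 = 0.221

0.221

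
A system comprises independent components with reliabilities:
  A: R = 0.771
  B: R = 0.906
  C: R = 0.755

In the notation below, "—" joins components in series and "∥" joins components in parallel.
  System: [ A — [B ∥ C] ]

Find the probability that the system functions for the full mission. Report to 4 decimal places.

Parallel (B and C): 1 − (1 − 0.906000)(1 − 0.755000) = 0.976970
Series (A and [0.976970]): 0.771000 × 0.976970 = 0.7532

0.7532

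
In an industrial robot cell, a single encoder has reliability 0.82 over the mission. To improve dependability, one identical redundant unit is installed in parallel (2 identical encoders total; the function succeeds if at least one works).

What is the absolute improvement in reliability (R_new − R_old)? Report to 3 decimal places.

0.148

R_before = 0.82
R_after = 1 − (1 − 0.82)^2 = 0.968
ΔR = 0.968 − 0.82 = 0.148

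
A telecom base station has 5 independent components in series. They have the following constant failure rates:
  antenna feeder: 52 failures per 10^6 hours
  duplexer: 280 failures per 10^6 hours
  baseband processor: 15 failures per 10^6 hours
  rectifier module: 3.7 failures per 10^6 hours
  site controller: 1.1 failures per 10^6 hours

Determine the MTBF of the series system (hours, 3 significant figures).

Series of exponential components: λ_sys = Σ λ_i
λ_sys = 0.000052 + 0.00028 + 0.000015 + 0.0000037 + 0.0000011 = 3.5180e-04 /h
MTBF = 1 / λ_sys = 2840 h

2840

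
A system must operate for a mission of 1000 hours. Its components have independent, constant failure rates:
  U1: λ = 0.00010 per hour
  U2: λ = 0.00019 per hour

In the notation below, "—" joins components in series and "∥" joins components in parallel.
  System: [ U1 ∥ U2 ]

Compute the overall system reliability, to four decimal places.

0.9835

R(U1) = exp(−0.00010 × 1000) = 0.904837
R(U2) = exp(−0.00019 × 1000) = 0.826959
Parallel (U1 and U2): 1 − (1 − 0.904837)(1 − 0.826959) = 0.9835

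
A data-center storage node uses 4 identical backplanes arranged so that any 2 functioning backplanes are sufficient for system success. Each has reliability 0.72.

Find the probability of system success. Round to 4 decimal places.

R = Σ_{i=2}^{4} C(4,i) p^i (1−p)^{4−i} with p = 0.72
C(4,2)·0.72^2·0.28^2 = 0.243855
C(4,3)·0.72^3·0.28^1 = 0.418038
C(4,4)·0.72^4·0.28^0 = 0.268739
Sum = 0.9306

0.9306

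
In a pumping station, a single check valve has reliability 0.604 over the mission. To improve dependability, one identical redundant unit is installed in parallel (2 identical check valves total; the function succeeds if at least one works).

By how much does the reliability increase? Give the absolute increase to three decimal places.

0.239

R_before = 0.604
R_after = 1 − (1 − 0.604)^2 = 0.843
ΔR = 0.843 − 0.604 = 0.239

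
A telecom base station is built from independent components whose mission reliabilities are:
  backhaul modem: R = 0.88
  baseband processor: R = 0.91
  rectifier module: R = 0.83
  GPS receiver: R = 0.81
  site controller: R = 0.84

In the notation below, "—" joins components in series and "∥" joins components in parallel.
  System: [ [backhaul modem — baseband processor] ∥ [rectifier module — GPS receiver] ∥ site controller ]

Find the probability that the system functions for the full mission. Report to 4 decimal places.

Series (backhaul modem and baseband processor): 0.880000 × 0.910000 = 0.800800
Series (rectifier module and GPS receiver): 0.830000 × 0.810000 = 0.672300
Parallel ([0.800800], [0.672300], and site controller): 1 − (1 − 0.800800)(1 − 0.672300)(1 − 0.840000) = 0.9896

0.9896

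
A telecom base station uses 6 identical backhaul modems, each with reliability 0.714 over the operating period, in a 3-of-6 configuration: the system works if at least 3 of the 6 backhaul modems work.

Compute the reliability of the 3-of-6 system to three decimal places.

0.940

R = Σ_{i=3}^{6} C(6,i) p^i (1−p)^{6−i} with p = 0.714
C(6,3)·0.714^3·0.286^3 = 0.17030
C(6,4)·0.714^4·0.286^2 = 0.31887
C(6,5)·0.714^5·0.286^1 = 0.31843
C(6,6)·0.714^6·0.286^0 = 0.13249
Sum = 0.940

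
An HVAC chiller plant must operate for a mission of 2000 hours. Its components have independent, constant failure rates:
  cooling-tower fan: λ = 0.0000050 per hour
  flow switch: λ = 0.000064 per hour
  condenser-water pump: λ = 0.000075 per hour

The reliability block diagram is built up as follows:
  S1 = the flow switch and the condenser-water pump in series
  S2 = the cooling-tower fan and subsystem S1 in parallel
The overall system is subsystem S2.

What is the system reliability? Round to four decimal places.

0.9976

R(cooling-tower fan) = exp(−0.0000050 × 2000) = 0.990050
R(flow switch) = exp(−0.000064 × 2000) = 0.879853
R(condenser-water pump) = exp(−0.000075 × 2000) = 0.860708
Series (flow switch and condenser-water pump): 0.879853 × 0.860708 = 0.757297
Parallel (cooling-tower fan and [0.757297]): 1 − (1 − 0.990050)(1 − 0.757297) = 0.9976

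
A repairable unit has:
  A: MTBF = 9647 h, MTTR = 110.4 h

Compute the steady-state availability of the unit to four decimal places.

A(A) = MTBF/(MTBF+MTTR) = 9647/(9647+110.4) = 0.9887

0.9887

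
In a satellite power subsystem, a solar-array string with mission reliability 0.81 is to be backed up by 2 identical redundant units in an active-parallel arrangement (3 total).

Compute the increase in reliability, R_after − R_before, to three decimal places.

R_before = 0.81
R_after = 1 − (1 − 0.81)^3 = 0.993
ΔR = 0.993 − 0.81 = 0.183

0.183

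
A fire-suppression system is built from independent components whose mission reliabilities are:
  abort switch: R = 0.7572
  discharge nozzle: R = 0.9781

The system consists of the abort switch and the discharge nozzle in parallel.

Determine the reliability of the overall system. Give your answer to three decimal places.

Parallel (abort switch and discharge nozzle): 1 − (1 − 0.75720)(1 − 0.97810) = 0.995

0.995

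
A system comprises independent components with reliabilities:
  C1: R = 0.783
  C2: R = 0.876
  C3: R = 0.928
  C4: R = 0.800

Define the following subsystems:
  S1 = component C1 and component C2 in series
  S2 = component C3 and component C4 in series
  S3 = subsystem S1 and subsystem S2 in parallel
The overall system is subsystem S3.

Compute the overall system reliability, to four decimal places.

Series (C1 and C2): 0.783000 × 0.876000 = 0.685908
Series (C3 and C4): 0.928000 × 0.800000 = 0.742400
Parallel ([0.685908] and [0.742400]): 1 − (1 − 0.685908)(1 − 0.742400) = 0.9191

0.9191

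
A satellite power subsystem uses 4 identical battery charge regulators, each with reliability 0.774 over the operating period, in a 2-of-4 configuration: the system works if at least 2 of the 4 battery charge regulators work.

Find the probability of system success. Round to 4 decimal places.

0.9617

R = Σ_{i=2}^{4} C(4,i) p^i (1−p)^{4−i} with p = 0.774
C(4,2)·0.774^2·0.226^2 = 0.183590
C(4,3)·0.774^3·0.226^1 = 0.419171
C(4,4)·0.774^4·0.226^0 = 0.358892
Sum = 0.9617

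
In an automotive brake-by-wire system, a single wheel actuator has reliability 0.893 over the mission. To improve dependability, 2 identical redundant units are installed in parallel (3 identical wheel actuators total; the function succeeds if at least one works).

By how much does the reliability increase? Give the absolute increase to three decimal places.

0.106

R_before = 0.893
R_after = 1 − (1 − 0.893)^3 = 0.999
ΔR = 0.999 − 0.893 = 0.106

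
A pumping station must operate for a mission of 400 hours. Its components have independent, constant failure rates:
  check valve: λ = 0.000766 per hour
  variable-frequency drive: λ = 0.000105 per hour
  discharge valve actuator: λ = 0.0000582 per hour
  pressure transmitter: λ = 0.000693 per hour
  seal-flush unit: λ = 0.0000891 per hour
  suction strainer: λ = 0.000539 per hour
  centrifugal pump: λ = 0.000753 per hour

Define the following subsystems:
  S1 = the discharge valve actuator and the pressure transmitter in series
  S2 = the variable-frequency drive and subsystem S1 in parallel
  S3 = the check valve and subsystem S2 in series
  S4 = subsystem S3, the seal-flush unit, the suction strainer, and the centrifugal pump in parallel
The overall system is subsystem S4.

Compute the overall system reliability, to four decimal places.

0.9995

R(check valve) = exp(−0.000766 × 400) = 0.736092
R(variable-frequency drive) = exp(−0.000105 × 400) = 0.958870
R(discharge valve actuator) = exp(−0.0000582 × 400) = 0.976989
R(pressure transmitter) = exp(−0.000693 × 400) = 0.757903
R(seal-flush unit) = exp(−0.0000891 × 400) = 0.964988
R(suction strainer) = exp(−0.000539 × 400) = 0.806058
R(centrifugal pump) = exp(−0.000753 × 400) = 0.739930
Series (discharge valve actuator and pressure transmitter): 0.976989 × 0.757903 = 0.740463
Parallel (variable-frequency drive and [0.740463]): 1 − (1 − 0.958870)(1 − 0.740463) = 0.989325
Series (check valve and [0.989325]): 0.736092 × 0.989325 = 0.728234
Parallel ([0.728234], seal-flush unit, suction strainer, and centrifugal pump): 1 − (1 − 0.728234)(1 − 0.964988)(1 − 0.806058)(1 − 0.739930) = 0.9995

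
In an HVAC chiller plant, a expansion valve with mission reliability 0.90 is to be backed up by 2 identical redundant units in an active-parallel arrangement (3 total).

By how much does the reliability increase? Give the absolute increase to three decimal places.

R_before = 0.90
R_after = 1 − (1 − 0.90)^3 = 0.999
ΔR = 0.999 − 0.90 = 0.099

0.099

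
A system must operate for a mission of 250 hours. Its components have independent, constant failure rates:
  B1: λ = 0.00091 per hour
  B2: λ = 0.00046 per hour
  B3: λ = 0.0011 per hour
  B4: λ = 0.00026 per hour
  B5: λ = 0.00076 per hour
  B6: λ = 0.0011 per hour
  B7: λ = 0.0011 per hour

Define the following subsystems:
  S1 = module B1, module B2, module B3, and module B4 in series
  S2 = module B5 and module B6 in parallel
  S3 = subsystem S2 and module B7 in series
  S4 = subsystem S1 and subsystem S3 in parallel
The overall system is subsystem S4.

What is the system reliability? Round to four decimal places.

R(B1) = exp(−0.00091 × 250) = 0.796522
R(B2) = exp(−0.00046 × 250) = 0.891366
R(B3) = exp(−0.0011 × 250) = 0.759572
R(B4) = exp(−0.00026 × 250) = 0.937067
R(B5) = exp(−0.00076 × 250) = 0.826959
R(B6) = exp(−0.0011 × 250) = 0.759572
R(B7) = exp(−0.0011 × 250) = 0.759572
Series (B1, B2, B3, and B4): 0.796522 × 0.891366 × 0.759572 × 0.937067 = 0.505351
Parallel (B5 and B6): 1 − (1 − 0.826959)(1 − 0.759572) = 0.958396
Series ([0.958396] and B7): 0.958396 × 0.759572 = 0.727971
Parallel ([0.505351] and [0.727971]): 1 − (1 − 0.505351)(1 − 0.727971) = 0.8654

0.8654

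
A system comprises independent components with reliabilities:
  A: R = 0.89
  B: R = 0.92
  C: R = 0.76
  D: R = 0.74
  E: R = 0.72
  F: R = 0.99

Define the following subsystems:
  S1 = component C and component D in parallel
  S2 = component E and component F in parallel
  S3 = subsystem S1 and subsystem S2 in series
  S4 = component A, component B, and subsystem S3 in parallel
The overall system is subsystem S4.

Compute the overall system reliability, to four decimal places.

Parallel (C and D): 1 − (1 − 0.760000)(1 − 0.740000) = 0.937600
Parallel (E and F): 1 − (1 − 0.720000)(1 − 0.990000) = 0.997200
Series ([0.937600] and [0.997200]): 0.937600 × 0.997200 = 0.934975
Parallel (A, B, and [0.934975]): 1 − (1 − 0.890000)(1 − 0.920000)(1 − 0.934975) = 0.9994

0.9994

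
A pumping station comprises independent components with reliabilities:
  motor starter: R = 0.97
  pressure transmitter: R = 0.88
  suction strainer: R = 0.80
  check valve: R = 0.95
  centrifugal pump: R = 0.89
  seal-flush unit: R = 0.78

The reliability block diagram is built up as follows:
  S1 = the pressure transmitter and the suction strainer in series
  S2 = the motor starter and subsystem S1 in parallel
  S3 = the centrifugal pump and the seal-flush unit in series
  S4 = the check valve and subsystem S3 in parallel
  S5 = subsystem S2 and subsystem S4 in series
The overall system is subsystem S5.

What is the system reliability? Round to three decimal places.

Series (pressure transmitter and suction strainer): 0.88000 × 0.80000 = 0.70400
Parallel (motor starter and [0.70400]): 1 − (1 − 0.97000)(1 − 0.70400) = 0.99112
Series (centrifugal pump and seal-flush unit): 0.89000 × 0.78000 = 0.69420
Parallel (check valve and [0.69420]): 1 − (1 − 0.95000)(1 − 0.69420) = 0.98471
Series ([0.99112] and [0.98471]): 0.99112 × 0.98471 = 0.976

0.976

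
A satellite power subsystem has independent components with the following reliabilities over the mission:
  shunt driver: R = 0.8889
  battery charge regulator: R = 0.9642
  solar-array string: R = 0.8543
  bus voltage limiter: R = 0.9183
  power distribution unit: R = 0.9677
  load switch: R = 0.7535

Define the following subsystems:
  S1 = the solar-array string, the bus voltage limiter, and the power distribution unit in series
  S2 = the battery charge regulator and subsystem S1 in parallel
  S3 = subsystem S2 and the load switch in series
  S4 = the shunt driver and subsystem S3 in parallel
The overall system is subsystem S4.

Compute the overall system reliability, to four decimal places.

Series (solar-array string, bus voltage limiter, and power distribution unit): 0.854300 × 0.918300 × 0.967700 = 0.759164
Parallel (battery charge regulator and [0.759164]): 1 − (1 − 0.964200)(1 − 0.759164) = 0.991378
Series ([0.991378] and load switch): 0.991378 × 0.753500 = 0.747003
Parallel (shunt driver and [0.747003]): 1 − (1 − 0.888900)(1 − 0.747003) = 0.9719

0.9719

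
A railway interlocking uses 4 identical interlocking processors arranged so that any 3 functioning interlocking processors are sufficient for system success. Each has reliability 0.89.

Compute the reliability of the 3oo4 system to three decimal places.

R = Σ_{i=3}^{4} C(4,i) p^i (1−p)^{4−i} with p = 0.89
C(4,3)·0.89^3·0.11^1 = 0.31019
C(4,4)·0.89^4·0.11^0 = 0.62742
Sum = 0.938

0.938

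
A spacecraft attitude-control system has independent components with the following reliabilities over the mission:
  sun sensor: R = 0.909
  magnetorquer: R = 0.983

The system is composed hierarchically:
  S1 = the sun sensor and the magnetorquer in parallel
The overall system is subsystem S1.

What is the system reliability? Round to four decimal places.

Parallel (sun sensor and magnetorquer): 1 − (1 − 0.909000)(1 − 0.983000) = 0.9985

0.9985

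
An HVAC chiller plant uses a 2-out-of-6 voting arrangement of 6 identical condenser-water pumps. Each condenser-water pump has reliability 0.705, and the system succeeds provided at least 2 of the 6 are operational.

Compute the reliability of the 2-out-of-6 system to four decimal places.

R = Σ_{i=2}^{6} C(6,i) p^i (1−p)^{6−i} with p = 0.705
C(6,2)·0.705^2·0.295^4 = 0.056462
C(6,3)·0.705^3·0.295^3 = 0.179913
C(6,4)·0.705^4·0.295^2 = 0.322472
C(6,5)·0.705^5·0.295^1 = 0.308261
C(6,6)·0.705^6·0.295^0 = 0.122782
Sum = 0.9899

0.9899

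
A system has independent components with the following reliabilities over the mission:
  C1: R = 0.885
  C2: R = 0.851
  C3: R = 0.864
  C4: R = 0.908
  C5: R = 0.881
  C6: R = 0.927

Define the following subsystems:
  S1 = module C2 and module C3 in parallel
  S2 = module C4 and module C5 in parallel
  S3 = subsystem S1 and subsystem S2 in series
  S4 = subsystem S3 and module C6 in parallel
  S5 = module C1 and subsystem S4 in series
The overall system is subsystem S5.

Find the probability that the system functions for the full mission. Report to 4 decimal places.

Parallel (C2 and C3): 1 − (1 − 0.851000)(1 − 0.864000) = 0.979736
Parallel (C4 and C5): 1 − (1 − 0.908000)(1 − 0.881000) = 0.989052
Series ([0.979736] and [0.989052]): 0.979736 × 0.989052 = 0.969010
Parallel ([0.969010] and C6): 1 − (1 − 0.969010)(1 − 0.927000) = 0.997738
Series (C1 and [0.997738]): 0.885000 × 0.997738 = 0.8830

0.8830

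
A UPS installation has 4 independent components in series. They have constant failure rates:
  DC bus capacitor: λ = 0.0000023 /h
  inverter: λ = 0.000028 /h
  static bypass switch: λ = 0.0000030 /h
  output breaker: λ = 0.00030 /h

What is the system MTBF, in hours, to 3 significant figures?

3000

Series of exponential components: λ_sys = Σ λ_i
λ_sys = 0.0000023 + 0.000028 + 0.0000030 + 0.00030 = 3.3330e-04 /h
MTBF = 1 / λ_sys = 3000 h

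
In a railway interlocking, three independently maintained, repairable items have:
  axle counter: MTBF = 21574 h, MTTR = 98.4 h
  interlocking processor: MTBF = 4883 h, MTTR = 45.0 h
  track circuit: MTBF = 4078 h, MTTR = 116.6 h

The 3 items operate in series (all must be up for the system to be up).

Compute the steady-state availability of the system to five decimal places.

A(axle counter) = MTBF/(MTBF+MTTR) = 21574/(21574+98.4) = 0.995460
A(interlocking processor) = MTBF/(MTBF+MTTR) = 4883/(4883+45.0) = 0.990869
A(track circuit) = MTBF/(MTBF+MTTR) = 4078/(4078+116.6) = 0.972202
Series availability: 0.995460 × 0.990869 × 0.972202 = 0.95895

0.95895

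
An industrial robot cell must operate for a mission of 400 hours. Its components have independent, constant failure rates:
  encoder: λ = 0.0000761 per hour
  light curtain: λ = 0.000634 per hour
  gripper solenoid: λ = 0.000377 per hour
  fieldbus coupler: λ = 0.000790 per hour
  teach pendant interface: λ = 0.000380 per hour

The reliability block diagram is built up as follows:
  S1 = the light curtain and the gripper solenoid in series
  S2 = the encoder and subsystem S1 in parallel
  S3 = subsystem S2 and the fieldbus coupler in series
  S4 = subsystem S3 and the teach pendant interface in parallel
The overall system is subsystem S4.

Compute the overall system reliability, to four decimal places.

0.9608

R(encoder) = exp(−0.0000761 × 400) = 0.970019
R(light curtain) = exp(−0.000634 × 400) = 0.776002
R(gripper solenoid) = exp(−0.000377 × 400) = 0.860020
R(fieldbus coupler) = exp(−0.000790 × 400) = 0.729059
R(teach pendant interface) = exp(−0.000380 × 400) = 0.858988
Series (light curtain and gripper solenoid): 0.776002 × 0.860020 = 0.667377
Parallel (encoder and [0.667377]): 1 − (1 − 0.970019)(1 − 0.667377) = 0.990028
Series ([0.990028] and fieldbus coupler): 0.990028 × 0.729059 = 0.721789
Parallel ([0.721789] and teach pendant interface): 1 − (1 − 0.721789)(1 − 0.858988) = 0.9608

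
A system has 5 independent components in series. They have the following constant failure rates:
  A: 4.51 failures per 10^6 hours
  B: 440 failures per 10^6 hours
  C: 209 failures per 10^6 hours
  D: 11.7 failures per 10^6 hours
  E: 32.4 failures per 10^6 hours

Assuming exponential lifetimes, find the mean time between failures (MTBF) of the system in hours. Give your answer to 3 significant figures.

Series of exponential components: λ_sys = Σ λ_i
λ_sys = 0.00000451 + 0.000440 + 0.000209 + 0.0000117 + 0.0000324 = 6.9761e-04 /h
MTBF = 1 / λ_sys = 1430 h

1430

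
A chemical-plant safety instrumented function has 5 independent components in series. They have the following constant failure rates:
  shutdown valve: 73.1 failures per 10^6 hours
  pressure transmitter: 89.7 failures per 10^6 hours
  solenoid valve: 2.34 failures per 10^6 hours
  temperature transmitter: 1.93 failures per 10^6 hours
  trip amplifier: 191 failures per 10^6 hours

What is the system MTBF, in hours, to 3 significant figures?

2790

Series of exponential components: λ_sys = Σ λ_i
λ_sys = 0.0000731 + 0.0000897 + 0.00000234 + 0.00000193 + 0.000191 = 3.5807e-04 /h
MTBF = 1 / λ_sys = 2790 h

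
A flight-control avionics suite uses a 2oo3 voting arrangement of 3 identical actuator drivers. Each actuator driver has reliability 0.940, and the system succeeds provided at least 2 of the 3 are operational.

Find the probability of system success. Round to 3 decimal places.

R = Σ_{i=2}^{3} C(3,i) p^i (1−p)^{3−i} with p = 0.940
C(3,2)·0.940^2·0.060^1 = 0.15905
C(3,3)·0.940^3·0.060^0 = 0.83058
Sum = 0.990

0.990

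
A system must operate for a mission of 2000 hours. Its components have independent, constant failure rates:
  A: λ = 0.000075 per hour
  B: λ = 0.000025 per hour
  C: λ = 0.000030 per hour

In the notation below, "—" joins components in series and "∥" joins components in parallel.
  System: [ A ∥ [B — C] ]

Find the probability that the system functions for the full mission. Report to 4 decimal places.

0.9855

R(A) = exp(−0.000075 × 2000) = 0.860708
R(B) = exp(−0.000025 × 2000) = 0.951229
R(C) = exp(−0.000030 × 2000) = 0.941765
Series (B and C): 0.951229 × 0.941765 = 0.895834
Parallel (A and [0.895834]): 1 − (1 − 0.860708)(1 − 0.895834) = 0.9855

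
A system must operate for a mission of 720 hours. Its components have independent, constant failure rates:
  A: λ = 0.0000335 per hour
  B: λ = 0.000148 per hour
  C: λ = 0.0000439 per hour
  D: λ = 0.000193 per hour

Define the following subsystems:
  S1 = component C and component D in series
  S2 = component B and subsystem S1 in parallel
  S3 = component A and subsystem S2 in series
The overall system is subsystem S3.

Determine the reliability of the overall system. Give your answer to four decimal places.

R(A) = exp(−0.0000335 × 720) = 0.976169
R(B) = exp(−0.000148 × 720) = 0.898921
R(C) = exp(−0.0000439 × 720) = 0.968886
R(D) = exp(−0.000193 × 720) = 0.870263
Series (C and D): 0.968886 × 0.870263 = 0.843186
Parallel (B and [0.843186]): 1 − (1 − 0.898921)(1 − 0.843186) = 0.984149
Series (A and [0.984149]): 0.976169 × 0.984149 = 0.9607

0.9607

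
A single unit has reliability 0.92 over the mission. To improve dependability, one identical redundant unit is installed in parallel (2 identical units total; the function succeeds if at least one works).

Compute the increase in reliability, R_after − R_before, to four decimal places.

R_before = 0.92
R_after = 1 − (1 − 0.92)^2 = 0.9936
ΔR = 0.9936 − 0.92 = 0.0736

0.0736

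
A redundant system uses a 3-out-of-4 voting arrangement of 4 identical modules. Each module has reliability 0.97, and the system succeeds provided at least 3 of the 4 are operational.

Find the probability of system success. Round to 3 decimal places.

0.995

R = Σ_{i=3}^{4} C(4,i) p^i (1−p)^{4−i} with p = 0.97
C(4,3)·0.97^3·0.03^1 = 0.10952
C(4,4)·0.97^4·0.03^0 = 0.88529
Sum = 0.995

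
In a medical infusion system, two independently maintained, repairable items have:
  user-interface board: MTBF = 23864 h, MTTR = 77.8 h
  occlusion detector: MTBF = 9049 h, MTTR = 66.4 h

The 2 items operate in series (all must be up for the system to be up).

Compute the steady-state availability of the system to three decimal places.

0.989

A(user-interface board) = MTBF/(MTBF+MTTR) = 23864/(23864+77.8) = 0.996750
A(occlusion detector) = MTBF/(MTBF+MTTR) = 9049/(9049+66.4) = 0.992716
Series availability: 0.996750 × 0.992716 = 0.989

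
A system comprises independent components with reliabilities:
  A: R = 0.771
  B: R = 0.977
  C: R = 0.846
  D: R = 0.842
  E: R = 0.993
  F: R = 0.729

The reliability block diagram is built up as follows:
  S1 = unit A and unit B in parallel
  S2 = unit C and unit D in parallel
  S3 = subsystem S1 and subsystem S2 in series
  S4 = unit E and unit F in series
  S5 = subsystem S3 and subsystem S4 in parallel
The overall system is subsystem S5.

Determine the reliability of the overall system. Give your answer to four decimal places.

Parallel (A and B): 1 − (1 − 0.771000)(1 − 0.977000) = 0.994733
Parallel (C and D): 1 − (1 − 0.846000)(1 − 0.842000) = 0.975668
Series ([0.994733] and [0.975668]): 0.994733 × 0.975668 = 0.970529
Series (E and F): 0.993000 × 0.729000 = 0.723897
Parallel ([0.970529] and [0.723897]): 1 − (1 − 0.970529)(1 − 0.723897) = 0.9919

0.9919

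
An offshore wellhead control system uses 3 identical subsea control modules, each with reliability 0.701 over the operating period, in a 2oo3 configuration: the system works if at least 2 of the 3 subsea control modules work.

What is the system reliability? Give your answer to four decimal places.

R = Σ_{i=2}^{3} C(3,i) p^i (1−p)^{3−i} with p = 0.701
C(3,2)·0.701^2·0.299^1 = 0.440787
C(3,3)·0.701^3·0.299^0 = 0.344472
Sum = 0.7853

0.7853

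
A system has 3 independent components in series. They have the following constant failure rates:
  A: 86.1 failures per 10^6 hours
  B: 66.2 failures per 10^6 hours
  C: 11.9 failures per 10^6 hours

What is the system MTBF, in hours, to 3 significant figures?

Series of exponential components: λ_sys = Σ λ_i
λ_sys = 0.0000861 + 0.0000662 + 0.0000119 = 1.6420e-04 /h
MTBF = 1 / λ_sys = 6090 h

6090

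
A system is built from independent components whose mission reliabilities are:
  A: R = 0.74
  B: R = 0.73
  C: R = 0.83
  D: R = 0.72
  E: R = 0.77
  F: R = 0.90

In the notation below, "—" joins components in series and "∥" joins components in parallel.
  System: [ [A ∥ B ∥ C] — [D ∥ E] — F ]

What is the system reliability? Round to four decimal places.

0.8320

Parallel (A, B, and C): 1 − (1 − 0.740000)(1 − 0.730000)(1 − 0.830000) = 0.988066
Parallel (D and E): 1 − (1 − 0.720000)(1 − 0.770000) = 0.935600
Series ([0.988066], [0.935600], and F): 0.988066 × 0.935600 × 0.900000 = 0.8320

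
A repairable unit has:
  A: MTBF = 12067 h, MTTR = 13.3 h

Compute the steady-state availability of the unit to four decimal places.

0.9989

A(A) = MTBF/(MTBF+MTTR) = 12067/(12067+13.3) = 0.9989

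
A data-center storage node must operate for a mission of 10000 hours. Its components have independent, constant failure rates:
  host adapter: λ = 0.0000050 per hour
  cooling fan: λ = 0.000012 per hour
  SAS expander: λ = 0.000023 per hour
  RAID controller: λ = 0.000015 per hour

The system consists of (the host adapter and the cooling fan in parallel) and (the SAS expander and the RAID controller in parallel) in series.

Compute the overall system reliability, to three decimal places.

R(host adapter) = exp(−0.0000050 × 10000) = 0.95123
R(cooling fan) = exp(−0.000012 × 10000) = 0.88692
R(SAS expander) = exp(−0.000023 × 10000) = 0.79453
R(RAID controller) = exp(−0.000015 × 10000) = 0.86071
Parallel (host adapter and cooling fan): 1 − (1 − 0.95123)(1 − 0.88692) = 0.99449
Parallel (SAS expander and RAID controller): 1 − (1 − 0.79453)(1 − 0.86071) = 0.97138
Series ([0.99449] and [0.97138]): 0.99449 × 0.97138 = 0.966

0.966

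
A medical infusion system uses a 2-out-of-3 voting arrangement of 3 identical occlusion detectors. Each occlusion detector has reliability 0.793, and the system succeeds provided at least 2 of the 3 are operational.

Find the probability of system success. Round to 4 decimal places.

0.8892

R = Σ_{i=2}^{3} C(3,i) p^i (1−p)^{3−i} with p = 0.793
C(3,2)·0.793^2·0.207^1 = 0.390515
C(3,3)·0.793^3·0.207^0 = 0.498677
Sum = 0.8892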